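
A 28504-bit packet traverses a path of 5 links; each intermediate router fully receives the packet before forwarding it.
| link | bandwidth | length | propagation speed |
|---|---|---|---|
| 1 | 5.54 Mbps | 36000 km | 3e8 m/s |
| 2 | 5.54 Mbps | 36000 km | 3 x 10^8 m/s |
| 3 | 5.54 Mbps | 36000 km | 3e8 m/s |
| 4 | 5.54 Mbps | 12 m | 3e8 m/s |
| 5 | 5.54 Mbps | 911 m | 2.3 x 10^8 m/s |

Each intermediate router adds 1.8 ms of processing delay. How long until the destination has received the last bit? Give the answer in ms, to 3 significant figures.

393 ms

Transmission delay per hop = L/R = 28504/5540000 = 5.14513 ms; 5 hops → 25.7256 ms.
Propagation delays (d/s per hop): 120, 120, 120, 4e-05, 0.00396087 ms; sum = 360.004 ms.
Processing at 4 router(s): 4 × 1.8 ms = 7.2 ms.
End-to-end = 393 ms.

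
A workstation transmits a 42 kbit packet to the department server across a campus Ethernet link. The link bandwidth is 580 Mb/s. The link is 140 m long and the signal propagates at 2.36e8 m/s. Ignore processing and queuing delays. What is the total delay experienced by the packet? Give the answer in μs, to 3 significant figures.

73.0 μs

L = 42000 bits.
Transmission delay = L/R = 42000 / 580000000 = 72.4138 μs.
Propagation delay = d/s = 140 m / 236000000 m/s = 0.59322 μs.
Total = 73.0 μs.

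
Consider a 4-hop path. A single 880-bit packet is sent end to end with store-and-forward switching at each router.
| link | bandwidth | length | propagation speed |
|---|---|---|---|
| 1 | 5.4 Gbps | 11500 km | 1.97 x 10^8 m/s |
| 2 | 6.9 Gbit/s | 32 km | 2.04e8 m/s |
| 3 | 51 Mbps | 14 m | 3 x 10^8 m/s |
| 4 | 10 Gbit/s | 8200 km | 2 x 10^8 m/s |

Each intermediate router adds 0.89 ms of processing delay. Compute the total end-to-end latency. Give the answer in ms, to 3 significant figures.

102 ms

Transmission delays (L/R per hop): 0.000162963, 0.000127536, 0.0172549, 8.8e-05 ms; sum = 0.0176334 ms.
Propagation delays (d/s per hop): 58.3756, 0.156863, 4.66667e-05, 41 ms; sum = 99.5325 ms.
Processing at 3 router(s): 3 × 0.89 ms = 2.67 ms.
End-to-end = 102 ms.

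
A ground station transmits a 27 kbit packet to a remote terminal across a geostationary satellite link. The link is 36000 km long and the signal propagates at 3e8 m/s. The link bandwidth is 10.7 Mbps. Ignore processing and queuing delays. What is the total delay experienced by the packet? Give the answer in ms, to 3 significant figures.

123 ms

L = 27000 bits.
Transmission delay = L/R = 27000 / 10700000 = 2.52336 ms.
Propagation delay = d/s = 36000000 m / 300000000 m/s = 120 ms.
Total = 123 ms.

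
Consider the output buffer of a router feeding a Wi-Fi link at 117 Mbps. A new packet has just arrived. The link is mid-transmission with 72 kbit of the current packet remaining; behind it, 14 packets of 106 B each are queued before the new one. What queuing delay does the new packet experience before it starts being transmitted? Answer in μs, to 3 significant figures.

717 μs

Each queued packet: L/R = 848/117000000 = 7.24786 μs.
14 queued → 101.47 μs.
Plus remaining 72000 bits of current packet: 615.385 μs.
Queuing delay = 717 μs.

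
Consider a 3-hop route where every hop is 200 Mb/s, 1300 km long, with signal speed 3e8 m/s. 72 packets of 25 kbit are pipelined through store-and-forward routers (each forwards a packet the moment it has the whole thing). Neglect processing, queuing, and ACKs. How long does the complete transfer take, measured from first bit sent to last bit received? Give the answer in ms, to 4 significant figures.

22.25 ms

Per-hop transmission t_tx = L/R = 25000/200000000 = 0.125 ms.
Per-hop propagation t_prop = 1300000/300000000 = 4.33333 ms.
Pipeline fill: first packet needs 3·t_tx to clear all hops; remaining 71 packets each add one t_tx.
Total = (3+72-1)·t_tx + 3·t_prop = 74·0.125 + 3·4.33333 = 22.25 ms.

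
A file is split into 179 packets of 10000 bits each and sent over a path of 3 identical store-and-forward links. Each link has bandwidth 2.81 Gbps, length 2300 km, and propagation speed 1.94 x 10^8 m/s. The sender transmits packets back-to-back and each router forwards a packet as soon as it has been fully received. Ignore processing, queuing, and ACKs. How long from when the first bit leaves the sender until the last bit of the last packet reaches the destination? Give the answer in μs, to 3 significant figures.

Per-hop transmission t_tx = L/R = 10000/2810000000 = 3.55872 μs.
Per-hop propagation t_prop = 2300000/194000000 = 11855.7 μs.
Pipeline fill: first packet needs 3·t_tx to clear all hops; remaining 178 packets each add one t_tx.
Total = (3+179-1)·t_tx + 3·t_prop = 181·3.55872 + 3·11855.7 = 36200 μs.

36200 μs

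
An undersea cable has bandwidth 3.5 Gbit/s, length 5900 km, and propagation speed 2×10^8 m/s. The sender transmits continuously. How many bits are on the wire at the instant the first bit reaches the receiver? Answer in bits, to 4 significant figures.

Propagation delay = 5900000 / 200000000 = 0.0295 s.
BDP = R × t_prop = 3500000000 × 0.0295 = 103250000 bits.

103300000 bits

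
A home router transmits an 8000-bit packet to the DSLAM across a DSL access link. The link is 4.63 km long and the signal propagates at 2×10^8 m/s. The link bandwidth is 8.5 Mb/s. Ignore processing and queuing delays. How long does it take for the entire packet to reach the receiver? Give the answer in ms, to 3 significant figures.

Transmission delay = L/R = 8000 / 8500000 = 0.941176 ms.
Propagation delay = d/s = 4630 m / 200000000 m/s = 0.02315 ms.
Total = 0.964 ms.

0.964 ms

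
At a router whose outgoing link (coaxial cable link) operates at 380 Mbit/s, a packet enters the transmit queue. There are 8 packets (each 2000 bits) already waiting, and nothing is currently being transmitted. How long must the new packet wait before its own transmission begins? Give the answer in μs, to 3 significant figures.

42.1 μs

Each queued packet: L/R = 2000/380000000 = 5.26316 μs.
8 queued → 42.1053 μs.
Queuing delay = 42.1 μs.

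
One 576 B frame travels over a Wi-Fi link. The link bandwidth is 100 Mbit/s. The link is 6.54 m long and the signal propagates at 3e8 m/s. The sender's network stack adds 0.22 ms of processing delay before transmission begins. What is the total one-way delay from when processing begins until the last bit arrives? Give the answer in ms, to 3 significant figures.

0.266 ms

L = 576 × 8 = 4608 bits.
Transmission delay = L/R = 4608 / 100000000 = 0.04608 ms.
Propagation delay = d/s = 6.54 m / 300000000 m/s = 2.18e-05 ms.
Plus processing delay 0.22 ms = 0.22 ms.
Total = 0.266 ms.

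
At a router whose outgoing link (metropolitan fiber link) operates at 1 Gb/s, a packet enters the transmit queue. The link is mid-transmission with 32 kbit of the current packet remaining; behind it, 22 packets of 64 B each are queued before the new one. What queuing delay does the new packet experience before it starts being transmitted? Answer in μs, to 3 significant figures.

Each queued packet: L/R = 512/1000000000 = 0.512 μs.
22 queued → 11.264 μs.
Plus remaining 32000 bits of current packet: 32 μs.
Queuing delay = 43.3 μs.

43.3 μs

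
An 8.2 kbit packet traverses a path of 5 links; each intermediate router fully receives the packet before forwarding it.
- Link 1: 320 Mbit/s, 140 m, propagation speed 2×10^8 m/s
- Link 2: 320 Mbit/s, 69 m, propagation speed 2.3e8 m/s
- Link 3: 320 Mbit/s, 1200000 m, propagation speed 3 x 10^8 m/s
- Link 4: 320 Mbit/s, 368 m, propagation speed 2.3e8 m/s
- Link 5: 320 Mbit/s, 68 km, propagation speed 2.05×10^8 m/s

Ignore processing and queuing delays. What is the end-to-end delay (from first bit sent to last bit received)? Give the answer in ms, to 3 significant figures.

L = 8200 bits.
Transmission delay per hop = L/R = 8200/320000000 = 0.025625 ms; 5 hops → 0.128125 ms.
Propagation delays (d/s per hop): 0.0007, 0.0003, 4, 0.0016, 0.331707 ms; sum = 4.33431 ms.
End-to-end = 4.46 ms.

4.46 ms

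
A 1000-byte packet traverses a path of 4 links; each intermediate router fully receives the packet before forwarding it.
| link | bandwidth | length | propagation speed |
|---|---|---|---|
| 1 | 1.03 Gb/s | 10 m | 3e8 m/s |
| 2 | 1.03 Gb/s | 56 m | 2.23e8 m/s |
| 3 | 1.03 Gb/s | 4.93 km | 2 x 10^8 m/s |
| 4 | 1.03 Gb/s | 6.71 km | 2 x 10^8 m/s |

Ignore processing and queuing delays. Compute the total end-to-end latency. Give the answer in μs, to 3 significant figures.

89.6 μs

L = 1000 × 8 = 8000 bits.
Transmission delay per hop = L/R = 8000/1030000000 = 7.76699 μs; 4 hops → 31.068 μs.
Propagation delays (d/s per hop): 0.0333333, 0.251121, 24.65, 33.55 μs; sum = 58.4845 μs.
End-to-end = 89.6 μs.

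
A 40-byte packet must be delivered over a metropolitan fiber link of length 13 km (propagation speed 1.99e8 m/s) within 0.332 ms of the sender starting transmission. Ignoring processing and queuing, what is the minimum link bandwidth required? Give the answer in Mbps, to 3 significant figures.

L = 320 bits.
Propagation delay = 13000 / 199000000 = 0.0653266 ms.
Transmission budget = 0.332 − 0.0653266 = 0.266673 ms.
R ≥ L / t_tx = 320 bits / 0.000266673 s = 1.20 Mbps.

1.20 Mbps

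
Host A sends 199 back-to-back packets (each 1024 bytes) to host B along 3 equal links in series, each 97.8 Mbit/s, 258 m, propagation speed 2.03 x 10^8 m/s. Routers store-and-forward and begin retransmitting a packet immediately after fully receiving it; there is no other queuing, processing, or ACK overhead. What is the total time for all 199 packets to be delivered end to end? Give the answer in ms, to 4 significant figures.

16.84 ms

Per-hop transmission t_tx = L/R = 8192/97800000 = 0.0837628 ms.
Per-hop propagation t_prop = 258/2.03e+08 = 0.00127094 ms.
Pipeline fill: first packet needs 3·t_tx to clear all hops; remaining 198 packets each add one t_tx.
Total = (3+199-1)·t_tx + 3·t_prop = 201·0.0837628 + 3·0.00127094 = 16.84 ms.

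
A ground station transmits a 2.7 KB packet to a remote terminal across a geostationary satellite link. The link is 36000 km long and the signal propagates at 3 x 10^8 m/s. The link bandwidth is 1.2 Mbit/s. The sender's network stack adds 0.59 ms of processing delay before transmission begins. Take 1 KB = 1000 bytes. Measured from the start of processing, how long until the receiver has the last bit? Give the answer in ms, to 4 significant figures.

L = 21600 bits.
Transmission delay = L/R = 21600 / 1200000 = 18 ms.
Propagation delay = d/s = 36000000 m / 300000000 m/s = 120 ms.
Plus processing delay 0.59 ms = 0.59 ms.
Total = 138.6 ms.

138.6 ms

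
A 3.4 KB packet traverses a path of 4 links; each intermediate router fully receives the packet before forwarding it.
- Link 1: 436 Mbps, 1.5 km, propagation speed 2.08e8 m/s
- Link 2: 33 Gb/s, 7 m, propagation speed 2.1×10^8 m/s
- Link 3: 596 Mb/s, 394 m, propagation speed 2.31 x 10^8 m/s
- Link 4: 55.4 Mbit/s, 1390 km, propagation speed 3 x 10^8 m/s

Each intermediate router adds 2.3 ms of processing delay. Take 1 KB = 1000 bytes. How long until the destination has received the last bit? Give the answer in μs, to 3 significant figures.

12100 μs

L = 27200 bits.
Transmission delays (L/R per hop): 62.3853, 0.824242, 45.6376, 490.975 μs; sum = 599.822 μs.
Propagation delays (d/s per hop): 7.21154, 0.0333333, 1.70563, 4633.33 μs; sum = 4642.28 μs.
Processing at 3 router(s): 3 × 2.3 ms = 6900 μs.
End-to-end = 12100 μs.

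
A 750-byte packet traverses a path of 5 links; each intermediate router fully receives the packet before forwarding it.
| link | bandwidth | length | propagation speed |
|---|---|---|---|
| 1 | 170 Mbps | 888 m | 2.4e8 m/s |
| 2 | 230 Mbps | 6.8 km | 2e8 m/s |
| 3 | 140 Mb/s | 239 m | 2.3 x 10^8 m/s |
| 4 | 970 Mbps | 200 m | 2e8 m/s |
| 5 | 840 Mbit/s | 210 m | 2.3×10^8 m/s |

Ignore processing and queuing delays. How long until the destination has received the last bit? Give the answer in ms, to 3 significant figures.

0.158 ms

L = 750 × 8 = 6000 bits.
Transmission delays (L/R per hop): 0.0352941, 0.026087, 0.0428571, 0.00618557, 0.00714286 ms; sum = 0.117567 ms.
Propagation delays (d/s per hop): 0.0037, 0.034, 0.00103913, 0.001, 0.000913043 ms; sum = 0.0406522 ms.
End-to-end = 0.158 ms.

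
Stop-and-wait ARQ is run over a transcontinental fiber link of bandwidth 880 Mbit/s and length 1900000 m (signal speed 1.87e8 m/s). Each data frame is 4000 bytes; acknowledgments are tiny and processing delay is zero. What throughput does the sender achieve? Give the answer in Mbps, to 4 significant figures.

t_tx = L/R = 32000/880000000 = 3.63636e-05 s.
t_prop = 1900000/187000000 = 0.0101604 s; RTT = 0.0203209 s.
Cycle = t_tx + RTT = 0.0203572 s.
Throughput = L / cycle = 32000 / 0.0203572 = 1.572 Mbps.

1.572 Mbps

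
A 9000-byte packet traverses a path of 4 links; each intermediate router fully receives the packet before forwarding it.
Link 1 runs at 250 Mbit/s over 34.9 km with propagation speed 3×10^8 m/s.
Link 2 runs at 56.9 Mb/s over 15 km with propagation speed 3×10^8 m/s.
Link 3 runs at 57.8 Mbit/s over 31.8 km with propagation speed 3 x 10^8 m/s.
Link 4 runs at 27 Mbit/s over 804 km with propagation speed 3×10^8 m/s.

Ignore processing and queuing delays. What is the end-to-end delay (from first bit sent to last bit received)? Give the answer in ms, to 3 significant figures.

8.42 ms

L = 9000 × 8 = 72000 bits.
Transmission delays (L/R per hop): 0.288, 1.26538, 1.24567, 2.66667 ms; sum = 5.46572 ms.
Propagation delays (d/s per hop): 0.116333, 0.05, 0.106, 2.68 ms; sum = 2.95233 ms.
End-to-end = 8.42 ms.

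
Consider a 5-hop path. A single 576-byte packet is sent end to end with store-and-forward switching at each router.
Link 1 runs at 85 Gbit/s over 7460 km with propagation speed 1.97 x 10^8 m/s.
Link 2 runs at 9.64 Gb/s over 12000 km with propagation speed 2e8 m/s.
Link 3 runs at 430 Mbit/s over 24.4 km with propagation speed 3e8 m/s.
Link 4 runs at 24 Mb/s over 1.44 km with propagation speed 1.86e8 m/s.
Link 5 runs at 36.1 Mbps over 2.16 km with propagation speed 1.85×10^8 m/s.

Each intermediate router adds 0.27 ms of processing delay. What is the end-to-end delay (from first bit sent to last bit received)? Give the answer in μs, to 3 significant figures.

99400 μs

L = 576 × 8 = 4608 bits.
Transmission delays (L/R per hop): 0.0542118, 0.478008, 10.7163, 192, 127.645 μs; sum = 330.894 μs.
Propagation delays (d/s per hop): 37868, 60000, 81.3333, 7.74194, 11.6757 μs; sum = 97968.8 μs.
Processing at 4 router(s): 4 × 0.27 ms = 1080 μs.
End-to-end = 99400 μs.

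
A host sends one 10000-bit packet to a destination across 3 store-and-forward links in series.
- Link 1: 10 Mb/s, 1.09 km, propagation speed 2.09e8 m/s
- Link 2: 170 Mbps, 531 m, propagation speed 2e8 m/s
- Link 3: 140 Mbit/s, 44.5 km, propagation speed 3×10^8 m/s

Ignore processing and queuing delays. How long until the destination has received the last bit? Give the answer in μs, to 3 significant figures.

Transmission delays (L/R per hop): 1000, 58.8235, 71.4286 μs; sum = 1130.25 μs.
Propagation delays (d/s per hop): 5.21531, 2.655, 148.333 μs; sum = 156.204 μs.
End-to-end = 1290 μs.

1290 μs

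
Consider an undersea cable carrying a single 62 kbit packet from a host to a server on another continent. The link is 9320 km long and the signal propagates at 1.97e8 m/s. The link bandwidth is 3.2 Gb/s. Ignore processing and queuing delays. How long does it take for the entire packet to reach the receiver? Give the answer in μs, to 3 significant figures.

47300 μs

L = 62000 bits.
Transmission delay = L/R = 62000 / 3200000000 = 19.375 μs.
Propagation delay = d/s = 9320000 m / 197000000 m/s = 47309.6 μs.
Total = 47300 μs.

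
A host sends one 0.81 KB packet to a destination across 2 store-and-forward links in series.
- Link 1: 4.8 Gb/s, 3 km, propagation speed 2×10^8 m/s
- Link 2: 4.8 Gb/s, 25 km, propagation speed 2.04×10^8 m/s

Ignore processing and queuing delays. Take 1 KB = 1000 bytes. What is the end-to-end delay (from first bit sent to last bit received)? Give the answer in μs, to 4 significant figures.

140.2 μs

L = 6480 bits.
Transmission delay per hop = L/R = 6480/4800000000 = 1.35 μs; 2 hops → 2.7 μs.
Propagation delays (d/s per hop): 15, 122.549 μs; sum = 137.549 μs.
End-to-end = 140.2 μs.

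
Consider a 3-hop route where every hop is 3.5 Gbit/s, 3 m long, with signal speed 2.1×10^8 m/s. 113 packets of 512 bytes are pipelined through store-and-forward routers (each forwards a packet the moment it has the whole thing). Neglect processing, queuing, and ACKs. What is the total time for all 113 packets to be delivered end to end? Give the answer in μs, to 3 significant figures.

Per-hop transmission t_tx = L/R = 4096/3500000000 = 1.17029 μs.
Per-hop propagation t_prop = 3/210000000 = 0.0142857 μs.
Pipeline fill: first packet needs 3·t_tx to clear all hops; remaining 112 packets each add one t_tx.
Total = (3+113-1)·t_tx + 3·t_prop = 115·1.17029 + 3·0.0142857 = 135 μs.

135 μs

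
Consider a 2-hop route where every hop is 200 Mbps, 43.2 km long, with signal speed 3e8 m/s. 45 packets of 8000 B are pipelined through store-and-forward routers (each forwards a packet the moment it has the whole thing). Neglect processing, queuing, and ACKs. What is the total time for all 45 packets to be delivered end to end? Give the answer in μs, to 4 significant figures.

Per-hop transmission t_tx = L/R = 64000/200000000 = 320 μs.
Per-hop propagation t_prop = 43200/300000000 = 144 μs.
Pipeline fill: first packet needs 2·t_tx to clear all hops; remaining 44 packets each add one t_tx.
Total = (2+45-1)·t_tx + 2·t_prop = 46·320 + 2·144 = 15010 μs.

15010 μs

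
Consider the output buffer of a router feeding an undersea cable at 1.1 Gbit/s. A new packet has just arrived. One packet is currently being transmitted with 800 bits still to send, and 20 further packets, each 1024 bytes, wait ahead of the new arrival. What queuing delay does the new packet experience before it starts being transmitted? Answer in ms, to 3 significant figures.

Each queued packet: L/R = 8192/1100000000 = 0.00744727 ms.
20 queued → 0.148945 ms.
Plus remaining 800 bits of current packet: 0.000727273 ms.
Queuing delay = 0.150 ms.

0.150 ms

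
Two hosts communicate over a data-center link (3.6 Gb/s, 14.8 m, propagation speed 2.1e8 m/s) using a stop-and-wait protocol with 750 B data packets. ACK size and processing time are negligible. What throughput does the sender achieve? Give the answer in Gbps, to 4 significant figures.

t_tx = L/R = 6000/3600000000 = 1.66667e-06 s.
t_prop = 14.8/210000000 = 7.04762e-08 s; RTT = 1.40952e-07 s.
Cycle = t_tx + RTT = 1.80762e-06 s.
Throughput = L / cycle = 6000 / 1.80762e-06 = 3.319 Gbps.

3.319 Gbps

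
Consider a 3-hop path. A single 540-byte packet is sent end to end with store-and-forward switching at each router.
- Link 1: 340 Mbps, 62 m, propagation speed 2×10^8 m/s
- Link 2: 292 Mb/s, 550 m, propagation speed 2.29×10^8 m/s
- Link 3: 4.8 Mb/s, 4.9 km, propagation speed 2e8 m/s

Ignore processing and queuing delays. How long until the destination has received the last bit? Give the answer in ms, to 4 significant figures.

0.9547 ms

L = 540 × 8 = 4320 bits.
Transmission delays (L/R per hop): 0.0127059, 0.0147945, 0.9 ms; sum = 0.9275 ms.
Propagation delays (d/s per hop): 0.00031, 0.00240175, 0.0245 ms; sum = 0.0272117 ms.
End-to-end = 0.9547 ms.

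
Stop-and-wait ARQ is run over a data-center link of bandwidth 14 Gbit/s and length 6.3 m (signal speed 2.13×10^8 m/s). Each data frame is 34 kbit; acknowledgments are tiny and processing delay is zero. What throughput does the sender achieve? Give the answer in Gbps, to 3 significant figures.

13.7 Gbps

t_tx = L/R = 34000/14000000000 = 2.42857e-06 s.
t_prop = 6.3/213000000 = 2.95775e-08 s; RTT = 5.91549e-08 s.
Cycle = t_tx + RTT = 2.48773e-06 s.
Throughput = L / cycle = 34000 / 2.48773e-06 = 13.7 Gbps.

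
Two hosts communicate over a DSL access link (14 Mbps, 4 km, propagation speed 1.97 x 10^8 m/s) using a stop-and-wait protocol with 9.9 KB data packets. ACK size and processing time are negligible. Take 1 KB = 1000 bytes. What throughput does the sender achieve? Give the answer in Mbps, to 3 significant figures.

t_tx = L/R = 79200/14000000 = 0.00565714 s.
t_prop = 4000/197000000 = 2.03046e-05 s; RTT = 4.06091e-05 s.
Cycle = t_tx + RTT = 0.00569775 s.
Throughput = L / cycle = 79200 / 0.00569775 = 13.9 Mbps.

13.9 Mbps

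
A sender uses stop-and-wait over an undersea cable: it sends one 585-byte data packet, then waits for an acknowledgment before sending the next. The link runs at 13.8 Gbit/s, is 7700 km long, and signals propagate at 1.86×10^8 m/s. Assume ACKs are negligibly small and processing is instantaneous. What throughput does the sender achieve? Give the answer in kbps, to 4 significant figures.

t_tx = L/R = 4680/13800000000 = 3.3913e-07 s.
t_prop = 7700000/186000000 = 0.0413978 s; RTT = 0.0827957 s.
Cycle = t_tx + RTT = 0.082796 s.
Throughput = L / cycle = 4680 / 0.082796 = 56.52 kbps.

56.52 kbps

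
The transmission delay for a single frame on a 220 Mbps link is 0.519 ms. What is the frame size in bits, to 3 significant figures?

114000 bits

L = R × t_tx = 220000000 b/s × 0.000519 s = 114180 bits.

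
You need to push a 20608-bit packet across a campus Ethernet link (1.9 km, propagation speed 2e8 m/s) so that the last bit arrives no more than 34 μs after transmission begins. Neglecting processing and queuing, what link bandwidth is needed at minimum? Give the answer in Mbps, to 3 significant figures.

Propagation delay = 1900 / 200000000 = 9.5 μs.
Transmission budget = 34 − 9.5 = 24.5 μs.
R ≥ L / t_tx = 20608 bits / 2.45e-05 s = 841 Mbps.

841 Mbps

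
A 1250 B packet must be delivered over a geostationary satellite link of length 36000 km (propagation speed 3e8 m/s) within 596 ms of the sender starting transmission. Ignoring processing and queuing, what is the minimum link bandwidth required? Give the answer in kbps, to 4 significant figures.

L = 10000 bits.
Propagation delay = 36000000 / 300000000 = 120 ms.
Transmission budget = 596 − 120 = 476 ms.
R ≥ L / t_tx = 10000 bits / 0.476 s = 21.01 kbps.

21.01 kbps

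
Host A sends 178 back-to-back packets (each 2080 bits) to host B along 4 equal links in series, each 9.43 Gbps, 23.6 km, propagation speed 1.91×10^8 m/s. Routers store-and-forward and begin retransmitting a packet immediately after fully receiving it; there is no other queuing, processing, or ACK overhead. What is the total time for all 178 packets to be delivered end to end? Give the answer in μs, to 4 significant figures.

Per-hop transmission t_tx = L/R = 2080/9430000000 = 0.220573 μs.
Per-hop propagation t_prop = 23600/191000000 = 123.56 μs.
Pipeline fill: first packet needs 4·t_tx to clear all hops; remaining 177 packets each add one t_tx.
Total = (4+178-1)·t_tx + 4·t_prop = 181·0.220573 + 4·123.56 = 534.2 μs.

534.2 μs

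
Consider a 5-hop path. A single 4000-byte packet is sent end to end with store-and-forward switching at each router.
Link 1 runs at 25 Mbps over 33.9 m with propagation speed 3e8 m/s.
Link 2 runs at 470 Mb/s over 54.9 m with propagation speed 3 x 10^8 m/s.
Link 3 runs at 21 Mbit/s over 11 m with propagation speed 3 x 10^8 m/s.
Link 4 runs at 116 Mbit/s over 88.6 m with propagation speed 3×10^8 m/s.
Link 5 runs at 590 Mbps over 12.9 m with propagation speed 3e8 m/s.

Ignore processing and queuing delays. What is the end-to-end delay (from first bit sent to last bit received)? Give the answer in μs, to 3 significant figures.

L = 4000 × 8 = 32000 bits.
Transmission delays (L/R per hop): 1280, 68.0851, 1523.81, 275.862, 54.2373 μs; sum = 3201.99 μs.
Propagation delays (d/s per hop): 0.113, 0.183, 0.0366667, 0.295333, 0.043 μs; sum = 0.671 μs.
End-to-end = 3200 μs.

3200 μs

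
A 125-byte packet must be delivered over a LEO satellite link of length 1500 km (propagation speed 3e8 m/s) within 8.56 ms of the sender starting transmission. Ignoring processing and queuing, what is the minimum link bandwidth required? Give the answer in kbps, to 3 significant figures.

281 kbps

L = 1000 bits.
Propagation delay = 1500000 / 300000000 = 5 ms.
Transmission budget = 8.56 − 5 = 3.56 ms.
R ≥ L / t_tx = 1000 bits / 0.00356 s = 281 kbps.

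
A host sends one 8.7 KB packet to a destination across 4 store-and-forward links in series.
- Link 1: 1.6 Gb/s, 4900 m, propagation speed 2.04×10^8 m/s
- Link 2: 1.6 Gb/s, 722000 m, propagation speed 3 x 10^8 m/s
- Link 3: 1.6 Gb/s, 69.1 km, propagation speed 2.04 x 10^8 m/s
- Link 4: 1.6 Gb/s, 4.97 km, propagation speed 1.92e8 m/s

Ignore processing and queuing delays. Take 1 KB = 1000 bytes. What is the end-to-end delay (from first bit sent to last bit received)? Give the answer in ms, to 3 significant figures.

2.97 ms

L = 69600 bits.
Transmission delay per hop = L/R = 69600/1600000000 = 0.0435 ms; 4 hops → 0.174 ms.
Propagation delays (d/s per hop): 0.0240196, 2.40667, 0.338725, 0.0258854 ms; sum = 2.7953 ms.
End-to-end = 2.97 ms.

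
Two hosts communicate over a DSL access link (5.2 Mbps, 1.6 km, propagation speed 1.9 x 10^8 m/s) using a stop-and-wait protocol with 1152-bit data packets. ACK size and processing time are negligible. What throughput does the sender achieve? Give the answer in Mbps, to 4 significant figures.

t_tx = L/R = 1152/5200000 = 0.000221538 s.
t_prop = 1600/190000000 = 8.42105e-06 s; RTT = 1.68421e-05 s.
Cycle = t_tx + RTT = 0.000238381 s.
Throughput = L / cycle = 1152 / 0.000238381 = 4.833 Mbps.

4.833 Mbps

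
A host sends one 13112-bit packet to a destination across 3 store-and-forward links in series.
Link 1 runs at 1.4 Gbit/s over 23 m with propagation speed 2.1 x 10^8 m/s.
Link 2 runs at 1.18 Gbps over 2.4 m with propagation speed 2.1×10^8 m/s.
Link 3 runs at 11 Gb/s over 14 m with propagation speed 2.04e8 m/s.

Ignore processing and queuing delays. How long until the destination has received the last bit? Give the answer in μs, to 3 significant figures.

21.9 μs

Transmission delays (L/R per hop): 9.36571, 11.1119, 1.192 μs; sum = 21.6696 μs.
Propagation delays (d/s per hop): 0.109524, 0.0114286, 0.0686275 μs; sum = 0.18958 μs.
End-to-end = 21.9 μs.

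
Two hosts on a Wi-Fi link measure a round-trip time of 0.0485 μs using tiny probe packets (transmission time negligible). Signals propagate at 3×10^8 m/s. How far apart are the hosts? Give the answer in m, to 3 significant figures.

7.28 m

One-way propagation = RTT/2 = 0.02425 μs.
d = s × t = 300000000 × 2.425e-08 = 7.28 m.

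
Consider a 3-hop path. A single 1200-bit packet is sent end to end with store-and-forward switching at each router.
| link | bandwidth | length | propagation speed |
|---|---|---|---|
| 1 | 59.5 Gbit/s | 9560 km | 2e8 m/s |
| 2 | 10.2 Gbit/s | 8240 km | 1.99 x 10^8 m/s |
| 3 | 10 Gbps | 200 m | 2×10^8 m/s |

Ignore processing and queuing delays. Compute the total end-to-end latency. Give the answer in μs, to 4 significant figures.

Transmission delays (L/R per hop): 0.0201681, 0.117647, 0.12 μs; sum = 0.257815 μs.
Propagation delays (d/s per hop): 47800, 41407, 1 μs; sum = 89208 μs.
End-to-end = 89210 μs.

89210 μs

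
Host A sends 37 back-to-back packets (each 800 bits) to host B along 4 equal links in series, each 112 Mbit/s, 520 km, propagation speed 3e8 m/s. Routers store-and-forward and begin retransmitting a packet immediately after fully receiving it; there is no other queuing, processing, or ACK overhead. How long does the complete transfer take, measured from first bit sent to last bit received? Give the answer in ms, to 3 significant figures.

Per-hop transmission t_tx = L/R = 800/112000000 = 0.00714286 ms.
Per-hop propagation t_prop = 520000/300000000 = 1.73333 ms.
Pipeline fill: first packet needs 4·t_tx to clear all hops; remaining 36 packets each add one t_tx.
Total = (4+37-1)·t_tx + 4·t_prop = 40·0.00714286 + 4·1.73333 = 7.22 ms.

7.22 ms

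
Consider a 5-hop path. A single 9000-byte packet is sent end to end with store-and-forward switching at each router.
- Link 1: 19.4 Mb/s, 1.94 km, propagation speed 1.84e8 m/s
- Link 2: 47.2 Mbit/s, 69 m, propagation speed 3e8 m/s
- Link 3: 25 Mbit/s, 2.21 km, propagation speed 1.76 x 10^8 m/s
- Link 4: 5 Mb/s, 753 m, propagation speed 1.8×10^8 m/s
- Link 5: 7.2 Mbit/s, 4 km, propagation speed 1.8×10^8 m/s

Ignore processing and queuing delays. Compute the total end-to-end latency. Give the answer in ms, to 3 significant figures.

32.6 ms

L = 9000 × 8 = 72000 bits.
Transmission delays (L/R per hop): 3.71134, 1.52542, 2.88, 14.4, 10 ms; sum = 32.5168 ms.
Propagation delays (d/s per hop): 0.0105435, 0.00023, 0.0125568, 0.00418333, 0.0222222 ms; sum = 0.0497359 ms.
End-to-end = 32.6 ms.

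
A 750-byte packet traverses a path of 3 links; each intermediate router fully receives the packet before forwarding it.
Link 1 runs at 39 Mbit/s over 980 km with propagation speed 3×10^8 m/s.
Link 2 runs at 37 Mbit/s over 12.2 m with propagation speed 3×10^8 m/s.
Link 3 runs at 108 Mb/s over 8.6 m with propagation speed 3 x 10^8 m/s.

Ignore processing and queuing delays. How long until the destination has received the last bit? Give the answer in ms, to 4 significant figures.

3.638 ms

L = 750 × 8 = 6000 bits.
Transmission delays (L/R per hop): 0.153846, 0.162162, 0.0555556 ms; sum = 0.371564 ms.
Propagation delays (d/s per hop): 3.26667, 4.06667e-05, 2.86667e-05 ms; sum = 3.26674 ms.
End-to-end = 3.638 ms.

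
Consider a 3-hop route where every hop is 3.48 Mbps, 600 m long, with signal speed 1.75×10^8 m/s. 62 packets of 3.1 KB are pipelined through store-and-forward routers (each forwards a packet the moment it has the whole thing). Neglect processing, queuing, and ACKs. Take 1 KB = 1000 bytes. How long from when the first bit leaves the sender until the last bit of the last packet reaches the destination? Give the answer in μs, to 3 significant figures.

456000 μs

Per-hop transmission t_tx = L/R = 24800/3480000 = 7126.44 μs.
Per-hop propagation t_prop = 600/175000000 = 3.42857 μs.
Pipeline fill: first packet needs 3·t_tx to clear all hops; remaining 61 packets each add one t_tx.
Total = (3+62-1)·t_tx + 3·t_prop = 64·7126.44 + 3·3.42857 = 456000 μs.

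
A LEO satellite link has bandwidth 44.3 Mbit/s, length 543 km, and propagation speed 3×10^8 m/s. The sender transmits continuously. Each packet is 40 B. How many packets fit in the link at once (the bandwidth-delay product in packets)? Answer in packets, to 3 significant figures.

251 packets

Propagation delay = 543000 / 300000000 = 0.00181 s.
BDP = R × t_prop = 44300000 × 0.00181 = 80183 bits.
In packets of 320 bits: 251 packets.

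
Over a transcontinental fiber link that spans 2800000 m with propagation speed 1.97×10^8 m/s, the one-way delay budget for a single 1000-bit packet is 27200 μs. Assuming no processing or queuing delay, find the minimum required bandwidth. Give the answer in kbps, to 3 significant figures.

Propagation delay = 2800000 / 197000000 = 14213.2 μs.
Transmission budget = 27200 − 14213.2 = 12986.8 μs.
R ≥ L / t_tx = 1000 bits / 0.0129868 s = 77.0 kbps.

77.0 kbps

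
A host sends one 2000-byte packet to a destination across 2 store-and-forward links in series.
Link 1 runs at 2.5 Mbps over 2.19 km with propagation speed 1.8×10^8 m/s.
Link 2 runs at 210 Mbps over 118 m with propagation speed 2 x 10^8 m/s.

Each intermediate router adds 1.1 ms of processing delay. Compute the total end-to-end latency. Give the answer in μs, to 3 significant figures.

L = 2000 × 8 = 16000 bits.
Transmission delays (L/R per hop): 6400, 76.1905 μs; sum = 6476.19 μs.
Propagation delays (d/s per hop): 12.1667, 0.59 μs; sum = 12.7567 μs.
Processing at 1 router(s): 1 × 1.1 ms = 1100 μs.
End-to-end = 7590 μs.

7590 μs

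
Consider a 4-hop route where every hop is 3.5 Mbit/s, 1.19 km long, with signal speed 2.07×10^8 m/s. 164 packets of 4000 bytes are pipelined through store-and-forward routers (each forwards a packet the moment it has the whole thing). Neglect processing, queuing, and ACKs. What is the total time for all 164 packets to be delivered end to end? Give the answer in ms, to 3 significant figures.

Per-hop transmission t_tx = L/R = 32000/3500000 = 9.14286 ms.
Per-hop propagation t_prop = 1190/2.07e+08 = 0.00574879 ms.
Pipeline fill: first packet needs 4·t_tx to clear all hops; remaining 163 packets each add one t_tx.
Total = (4+164-1)·t_tx + 4·t_prop = 167·9.14286 + 4·0.00574879 = 1530 ms.

1530 ms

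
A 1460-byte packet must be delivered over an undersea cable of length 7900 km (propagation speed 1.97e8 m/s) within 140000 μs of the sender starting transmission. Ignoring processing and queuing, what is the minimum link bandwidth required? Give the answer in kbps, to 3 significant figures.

L = 11680 bits.
Propagation delay = 7900000 / 197000000 = 40101.5 μs.
Transmission budget = 140000 − 40101.5 = 99898.5 μs.
R ≥ L / t_tx = 11680 bits / 0.0998985 s = 117 kbps.

117 kbps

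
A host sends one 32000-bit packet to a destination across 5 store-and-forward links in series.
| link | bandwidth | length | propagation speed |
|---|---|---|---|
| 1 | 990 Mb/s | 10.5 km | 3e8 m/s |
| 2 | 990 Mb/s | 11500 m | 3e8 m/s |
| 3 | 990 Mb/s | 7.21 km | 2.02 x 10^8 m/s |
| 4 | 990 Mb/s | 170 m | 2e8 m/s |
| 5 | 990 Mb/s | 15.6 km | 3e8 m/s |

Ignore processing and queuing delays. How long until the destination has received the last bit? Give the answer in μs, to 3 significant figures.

Transmission delay per hop = L/R = 32000/990000000 = 32.3232 μs; 5 hops → 161.616 μs.
Propagation delays (d/s per hop): 35, 38.3333, 35.6931, 0.85, 52 μs; sum = 161.876 μs.
End-to-end = 323 μs.

323 μs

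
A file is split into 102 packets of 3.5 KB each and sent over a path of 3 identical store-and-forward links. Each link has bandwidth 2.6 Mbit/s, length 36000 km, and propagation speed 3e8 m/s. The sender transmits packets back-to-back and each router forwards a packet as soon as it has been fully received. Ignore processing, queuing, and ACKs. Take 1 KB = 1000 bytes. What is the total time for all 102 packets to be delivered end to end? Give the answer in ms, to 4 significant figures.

Per-hop transmission t_tx = L/R = 28000/2600000 = 10.7692 ms.
Per-hop propagation t_prop = 36000000/300000000 = 120 ms.
Pipeline fill: first packet needs 3·t_tx to clear all hops; remaining 101 packets each add one t_tx.
Total = (3+102-1)·t_tx + 3·t_prop = 104·10.7692 + 3·120 = 1480 ms.

1480 ms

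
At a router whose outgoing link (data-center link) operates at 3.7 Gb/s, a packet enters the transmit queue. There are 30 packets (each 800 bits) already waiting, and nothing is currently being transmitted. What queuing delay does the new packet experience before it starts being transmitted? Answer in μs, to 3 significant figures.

Each queued packet: L/R = 800/3700000000 = 0.216216 μs.
30 queued → 6.48649 μs.
Queuing delay = 6.49 μs.

6.49 μs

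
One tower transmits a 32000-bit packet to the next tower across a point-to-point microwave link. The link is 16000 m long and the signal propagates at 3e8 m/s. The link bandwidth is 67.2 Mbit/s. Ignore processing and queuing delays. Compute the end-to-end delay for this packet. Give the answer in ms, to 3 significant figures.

0.530 ms

Transmission delay = L/R = 32000 / 67200000 = 0.47619 ms.
Propagation delay = d/s = 16000 m / 300000000 m/s = 0.0533333 ms.
Total = 0.530 ms.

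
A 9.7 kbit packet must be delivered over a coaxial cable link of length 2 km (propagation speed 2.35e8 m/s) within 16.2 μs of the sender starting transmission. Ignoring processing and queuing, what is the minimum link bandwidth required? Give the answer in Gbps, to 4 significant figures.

1.261 Gbps

Propagation delay = 2000 / 235000000 = 8.51064 μs.
Transmission budget = 16.2 − 8.51064 = 7.68936 μs.
R ≥ L / t_tx = 9700 bits / 7.68936e-06 s = 1.261 Gbps.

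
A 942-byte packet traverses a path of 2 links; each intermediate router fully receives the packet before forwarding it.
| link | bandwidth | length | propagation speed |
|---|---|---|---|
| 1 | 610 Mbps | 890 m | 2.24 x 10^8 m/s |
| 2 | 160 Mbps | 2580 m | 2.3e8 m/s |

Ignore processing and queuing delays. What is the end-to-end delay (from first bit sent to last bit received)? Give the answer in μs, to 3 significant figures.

L = 942 × 8 = 7536 bits.
Transmission delays (L/R per hop): 12.3541, 47.1 μs; sum = 59.4541 μs.
Propagation delays (d/s per hop): 3.97321, 11.2174 μs; sum = 15.1906 μs.
End-to-end = 74.6 μs.

74.6 μs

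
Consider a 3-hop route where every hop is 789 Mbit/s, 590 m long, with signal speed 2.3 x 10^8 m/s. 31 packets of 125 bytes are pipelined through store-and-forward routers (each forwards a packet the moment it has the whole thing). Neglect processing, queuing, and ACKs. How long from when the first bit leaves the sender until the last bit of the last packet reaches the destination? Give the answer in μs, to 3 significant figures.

Per-hop transmission t_tx = L/R = 1000/789000000 = 1.26743 μs.
Per-hop propagation t_prop = 590/2.3e+08 = 2.56522 μs.
Pipeline fill: first packet needs 3·t_tx to clear all hops; remaining 30 packets each add one t_tx.
Total = (3+31-1)·t_tx + 3·t_prop = 33·1.26743 + 3·2.56522 = 49.5 μs.

49.5 μs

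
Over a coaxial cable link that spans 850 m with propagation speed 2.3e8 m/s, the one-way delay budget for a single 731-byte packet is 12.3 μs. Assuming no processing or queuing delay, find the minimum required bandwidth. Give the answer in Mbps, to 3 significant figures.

680 Mbps

L = 5848 bits.
Propagation delay = 850 / 2.3e+08 = 3.69565 μs.
Transmission budget = 12.3 − 3.69565 = 8.60435 μs.
R ≥ L / t_tx = 5848 bits / 8.60435e-06 s = 680 Mbps.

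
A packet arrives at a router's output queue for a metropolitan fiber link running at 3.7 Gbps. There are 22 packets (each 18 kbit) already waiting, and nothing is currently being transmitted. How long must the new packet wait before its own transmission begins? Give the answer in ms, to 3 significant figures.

Each queued packet: L/R = 18000/3700000000 = 0.00486486 ms.
22 queued → 0.107027 ms.
Queuing delay = 0.107 ms.

0.107 ms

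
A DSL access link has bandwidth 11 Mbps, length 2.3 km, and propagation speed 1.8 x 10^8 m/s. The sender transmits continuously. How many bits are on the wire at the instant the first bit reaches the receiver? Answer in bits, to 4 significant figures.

140.6 bits

Propagation delay = 2300 / 180000000 = 1.27778e-05 s.
BDP = R × t_prop = 11000000 × 1.27778e-05 = 140.556 bits.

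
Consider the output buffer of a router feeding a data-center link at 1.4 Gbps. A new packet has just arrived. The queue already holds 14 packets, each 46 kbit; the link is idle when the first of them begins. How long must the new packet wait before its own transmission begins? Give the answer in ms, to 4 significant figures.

Each queued packet: L/R = 46000/1400000000 = 0.0328571 ms.
14 queued → 0.46 ms.
Queuing delay = 0.4600 ms.

0.4600 ms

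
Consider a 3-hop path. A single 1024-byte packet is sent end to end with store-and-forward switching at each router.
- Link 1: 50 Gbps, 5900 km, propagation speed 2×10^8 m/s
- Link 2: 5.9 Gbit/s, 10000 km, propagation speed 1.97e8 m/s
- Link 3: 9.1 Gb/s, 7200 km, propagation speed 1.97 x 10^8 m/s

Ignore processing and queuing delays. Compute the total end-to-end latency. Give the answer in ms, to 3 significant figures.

117 ms

L = 1024 × 8 = 8192 bits.
Transmission delays (L/R per hop): 0.00016384, 0.00138847, 0.00090022 ms; sum = 0.00245253 ms.
Propagation delays (d/s per hop): 29.5, 50.7614, 36.5482 ms; sum = 116.81 ms.
End-to-end = 117 ms.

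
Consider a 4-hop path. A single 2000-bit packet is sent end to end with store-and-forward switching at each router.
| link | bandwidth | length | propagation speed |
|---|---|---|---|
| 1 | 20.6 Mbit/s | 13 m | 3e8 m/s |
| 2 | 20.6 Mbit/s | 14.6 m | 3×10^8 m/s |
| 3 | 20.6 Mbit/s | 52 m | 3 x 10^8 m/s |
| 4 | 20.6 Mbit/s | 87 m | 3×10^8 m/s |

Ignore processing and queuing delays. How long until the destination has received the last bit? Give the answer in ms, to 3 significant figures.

0.389 ms

Transmission delay per hop = L/R = 2000/20600000 = 0.0970874 ms; 4 hops → 0.38835 ms.
Propagation delays (d/s per hop): 4.33333e-05, 4.86667e-05, 0.000173333, 0.00029 ms; sum = 0.000555333 ms.
End-to-end = 0.389 ms.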